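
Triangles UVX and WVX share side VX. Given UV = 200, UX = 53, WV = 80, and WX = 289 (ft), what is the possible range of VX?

From triangle UVX: |200 − 53| < VX < 200 + 53, i.e. 147 < VX < 253.
From triangle WVX: 209 < VX < 369.
Both must hold, so VX lies in the intersection.

209 < VX < 253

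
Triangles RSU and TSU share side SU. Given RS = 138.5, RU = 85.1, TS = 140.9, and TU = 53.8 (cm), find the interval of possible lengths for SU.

From triangle RSU: |138.5 − 85.1| < SU < 138.5 + 85.1, i.e. 53.4 < SU < 223.6.
From triangle TSU: 87.1 < SU < 194.7.
Both must hold, so SU lies in the intersection.

87.1 < SU < 194.7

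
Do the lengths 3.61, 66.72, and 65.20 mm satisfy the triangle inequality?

The longest side is 66.72, and the other two sum to 68.81.
Since 68.81 > 66.72, the triangle inequality holds.

Yes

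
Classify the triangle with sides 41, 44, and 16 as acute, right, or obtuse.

Compare the square of the longest side to the sum of squares of the other two: 16² + 41² = 1937 > 1936 = 44².

acute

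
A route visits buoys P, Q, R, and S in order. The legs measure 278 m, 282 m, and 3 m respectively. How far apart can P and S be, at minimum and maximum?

1 ≤ PS ≤ 563 m

The maximum is all hops collinear in one direction: 278 + 282 + 3 = 563.
The longest hop is 282; the others sum to 281. Folding the others back against it leaves at least 282 − 281 = 1.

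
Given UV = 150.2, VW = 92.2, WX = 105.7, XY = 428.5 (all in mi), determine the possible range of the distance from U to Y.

The maximum is all hops collinear in one direction: 150.2 + 92.2 + 105.7 + 428.5 = 776.6.
The longest hop is 428.5; the others sum to 348.1. Folding the others back against it leaves at least 428.5 − 348.1 = 80.4.

80.4 ≤ UY ≤ 776.6 mi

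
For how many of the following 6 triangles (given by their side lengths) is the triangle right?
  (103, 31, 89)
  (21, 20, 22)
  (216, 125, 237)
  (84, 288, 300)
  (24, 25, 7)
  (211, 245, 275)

2

(103,31,89): 31²+89² = 8882 < 10609 = 103² → obtuse
(21,20,22): 20²+21² = 841 > 484 = 22² → acute
(216,125,237): 125²+216² = 62281 > 56169 = 237² → acute
(84,288,300): 84²+288² = 90000 = 300² → right
(24,25,7): 7²+24² = 625 = 25² → right
(211,245,275): 211²+245² = 104546 > 75625 = 275² → acute
2 of the 6 are right.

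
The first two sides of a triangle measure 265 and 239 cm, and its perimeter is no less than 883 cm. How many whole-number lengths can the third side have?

125

Triangle inequality: 26 < x < 504. Perimeter ≥ 883 gives x ≥ 883 − 265 − 239 = 379.
So 379 ≤ x < 504; integers 379 through 503: 125 values.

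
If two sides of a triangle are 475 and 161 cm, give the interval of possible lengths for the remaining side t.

By the triangle inequality, t must be less than 475 + 161 = 636 and greater than |475 − 161| = 314.

314 < t < 636 (cm)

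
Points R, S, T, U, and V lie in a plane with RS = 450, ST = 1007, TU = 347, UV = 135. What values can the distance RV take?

75 ≤ RV ≤ 1939

The maximum is all hops collinear in one direction: 450 + 1007 + 347 + 135 = 1939.
The longest hop is 1007; the others sum to 932. Folding the others back against it leaves at least 1007 − 932 = 75.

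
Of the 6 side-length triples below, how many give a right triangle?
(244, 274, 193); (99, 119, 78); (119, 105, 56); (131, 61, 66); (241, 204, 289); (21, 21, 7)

(244,274,193): 193²+244² = 96785 > 75076 = 274² → acute
(99,119,78): 78²+99² = 15885 > 14161 = 119² → acute
(119,105,56): 56²+105² = 14161 = 119² → right
(131,61,66): 61+66 ≤ 131, not a triangle
(241,204,289): 204²+241² = 99697 > 83521 = 289² → acute
(21,21,7): 7²+21² = 490 > 441 = 21² → acute
1 of the 6 is right.

1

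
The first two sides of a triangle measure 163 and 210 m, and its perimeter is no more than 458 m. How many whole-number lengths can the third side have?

38

Triangle inequality: 47 < x < 373. Perimeter ≤ 458 gives x ≤ 458 − 163 − 210 = 85.
So 47 < x ≤ 85; integers 48 through 85: 38 values.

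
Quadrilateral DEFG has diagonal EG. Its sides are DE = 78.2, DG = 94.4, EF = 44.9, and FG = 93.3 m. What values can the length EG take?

48.4 < EG < 138.2

From triangle DEG: |78.2 − 94.4| < EG < 78.2 + 94.4, i.e. 16.2 < EG < 172.6.
From triangle FEG: 48.4 < EG < 138.2.
Both must hold, so EG lies in the intersection.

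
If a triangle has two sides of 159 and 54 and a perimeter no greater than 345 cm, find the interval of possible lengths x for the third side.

105 < x ≤ 132

Triangle inequality alone gives 105 < x < 213.
The perimeter condition gives x ≤ 345 − 159 − 54 = 132.
Intersecting the two: 105 < x ≤ 132.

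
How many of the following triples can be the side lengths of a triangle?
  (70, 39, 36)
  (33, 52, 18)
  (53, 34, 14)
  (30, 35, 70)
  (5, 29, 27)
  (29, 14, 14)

2

(36,39,70): 36+39 > 70 → valid
(18,33,52): 18+33 ≤ 52 → not valid
(14,34,53): 14+34 ≤ 53 → not valid
(30,35,70): 30+35 ≤ 70 → not valid
(5,27,29): 5+27 > 29 → valid
(14,14,29): 14+14 ≤ 29 → not valid
2 of the 6 triples form a triangle.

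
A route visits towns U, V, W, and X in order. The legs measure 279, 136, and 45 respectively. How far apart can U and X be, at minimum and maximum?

98 ≤ UX ≤ 460

The maximum is all hops collinear in one direction: 279 + 136 + 45 = 460.
The longest hop is 279; the others sum to 181. Folding the others back against it leaves at least 279 − 181 = 98.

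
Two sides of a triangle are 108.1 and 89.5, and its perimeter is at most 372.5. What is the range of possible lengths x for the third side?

Triangle inequality alone gives 18.6 < x < 197.6.
The perimeter condition gives x ≤ 372.5 − 108.1 − 89.5 = 174.9.
Intersecting the two: 18.6 < x ≤ 174.9.

18.6 < x ≤ 174.9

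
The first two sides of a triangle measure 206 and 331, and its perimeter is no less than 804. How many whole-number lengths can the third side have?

270

Triangle inequality: 125 < x < 537. Perimeter ≥ 804 gives x ≥ 804 − 206 − 331 = 267.
So 267 ≤ x < 537; integers 267 through 536: 270 values.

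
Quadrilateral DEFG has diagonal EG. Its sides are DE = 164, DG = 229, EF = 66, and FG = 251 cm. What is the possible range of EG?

From triangle DEG: |164 − 229| < EG < 164 + 229, i.e. 65 < EG < 393.
From triangle FEG: 185 < EG < 317.
Both must hold, so EG lies in the intersection.

185 < EG < 317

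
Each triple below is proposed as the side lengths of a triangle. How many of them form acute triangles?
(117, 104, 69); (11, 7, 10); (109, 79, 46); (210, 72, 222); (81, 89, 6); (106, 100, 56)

(117,104,69): 69²+104² = 15577 > 13689 = 117² → acute
(11,7,10): 7²+10² = 149 > 121 = 11² → acute
(109,79,46): 46²+79² = 8357 < 11881 = 109² → obtuse
(210,72,222): 72²+210² = 49284 = 222² → right
(81,89,6): 6+81 ≤ 89, not a triangle
(106,100,56): 56²+100² = 13136 > 11236 = 106² → acute
3 of the 6 are acute.

3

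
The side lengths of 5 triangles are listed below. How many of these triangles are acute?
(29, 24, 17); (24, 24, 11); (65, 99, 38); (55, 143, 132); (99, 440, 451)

(29,24,17): 17²+24² = 865 > 841 = 29² → acute
(24,24,11): 11²+24² = 697 > 576 = 24² → acute
(65,99,38): 38²+65² = 5669 < 9801 = 99² → obtuse
(55,143,132): 55²+132² = 20449 = 143² → right
(99,440,451): 99²+440² = 203401 = 451² → right
2 of the 5 are acute.

2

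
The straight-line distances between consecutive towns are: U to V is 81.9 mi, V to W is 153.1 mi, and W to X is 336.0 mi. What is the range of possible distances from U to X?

101.0 ≤ UX ≤ 571.0 mi

The maximum is all hops collinear in one direction: 81.9 + 153.1 + 336.0 = 571.0.
The longest hop is 336.0; the others sum to 235.0. Folding the others back against it leaves at least 336.0 − 235.0 = 101.0.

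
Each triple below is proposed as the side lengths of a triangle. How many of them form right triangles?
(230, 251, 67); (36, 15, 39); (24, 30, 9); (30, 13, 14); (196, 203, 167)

1

(230,251,67): 67²+230² = 57389 < 63001 = 251² → obtuse
(36,15,39): 15²+36² = 1521 = 39² → right
(24,30,9): 9²+24² = 657 < 900 = 30² → obtuse
(30,13,14): 13+14 ≤ 30, not a triangle
(196,203,167): 167²+196² = 66305 > 41209 = 203² → acute
1 of the 5 is right.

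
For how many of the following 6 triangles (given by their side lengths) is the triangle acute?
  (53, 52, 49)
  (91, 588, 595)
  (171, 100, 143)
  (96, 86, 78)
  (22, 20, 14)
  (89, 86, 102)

(53,52,49): 49²+52² = 5105 > 2809 = 53² → acute
(91,588,595): 91²+588² = 354025 = 595² → right
(171,100,143): 100²+143² = 30449 > 29241 = 171² → acute
(96,86,78): 78²+86² = 13480 > 9216 = 96² → acute
(22,20,14): 14²+20² = 596 > 484 = 22² → acute
(89,86,102): 86²+89² = 15317 > 10404 = 102² → acute
5 of the 6 are acute.

5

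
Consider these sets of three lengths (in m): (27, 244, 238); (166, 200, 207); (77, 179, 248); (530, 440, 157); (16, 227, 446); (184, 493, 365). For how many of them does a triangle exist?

(27,238,244): 27+238 > 244 → valid
(166,200,207): 166+200 > 207 → valid
(77,179,248): 77+179 > 248 → valid
(157,440,530): 157+440 > 530 → valid
(16,227,446): 16+227 ≤ 446 → not valid
(184,365,493): 184+365 > 493 → valid
5 of the 6 triples form a triangle.

5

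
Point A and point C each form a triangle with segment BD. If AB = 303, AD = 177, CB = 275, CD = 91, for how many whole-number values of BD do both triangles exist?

From triangle ABD: 126 < BD < 480.
From triangle CBD: 184 < BD < 366.
Intersection: 184 < BD < 366, so integers 185 through 365: 181 values.

181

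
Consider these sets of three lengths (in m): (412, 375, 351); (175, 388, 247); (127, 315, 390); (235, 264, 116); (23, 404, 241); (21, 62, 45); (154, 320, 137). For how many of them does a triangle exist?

5

(351,375,412): 351+375 > 412 → valid
(175,247,388): 175+247 > 388 → valid
(127,315,390): 127+315 > 390 → valid
(116,235,264): 116+235 > 264 → valid
(23,241,404): 23+241 ≤ 404 → not valid
(21,45,62): 21+45 > 62 → valid
(137,154,320): 137+154 ≤ 320 → not valid
5 of the 7 triples form a triangle.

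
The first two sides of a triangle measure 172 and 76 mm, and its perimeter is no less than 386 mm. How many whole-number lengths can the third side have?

Triangle inequality: 96 < x < 248. Perimeter ≥ 386 gives x ≥ 386 − 172 − 76 = 138.
So 138 ≤ x < 248; integers 138 through 247: 110 values.

110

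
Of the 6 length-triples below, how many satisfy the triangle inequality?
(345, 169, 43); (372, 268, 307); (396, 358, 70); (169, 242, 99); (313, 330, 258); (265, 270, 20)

(43,169,345): 43+169 ≤ 345 → not valid
(268,307,372): 268+307 > 372 → valid
(70,358,396): 70+358 > 396 → valid
(99,169,242): 99+169 > 242 → valid
(258,313,330): 258+313 > 330 → valid
(20,265,270): 20+265 > 270 → valid
5 of the 6 triples form a triangle.

5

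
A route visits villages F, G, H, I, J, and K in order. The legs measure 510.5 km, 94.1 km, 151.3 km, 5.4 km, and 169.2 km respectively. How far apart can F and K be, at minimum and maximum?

90.5 ≤ FK ≤ 930.5 km

The maximum is all hops collinear in one direction: 510.5 + 94.1 + 151.3 + 5.4 + 169.2 = 930.5.
The longest hop is 510.5; the others sum to 420.0. Folding the others back against it leaves at least 510.5 − 420.0 = 90.5.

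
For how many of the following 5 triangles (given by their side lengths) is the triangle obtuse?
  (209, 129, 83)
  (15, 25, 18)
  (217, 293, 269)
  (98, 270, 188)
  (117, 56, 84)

(209,129,83): 83²+129² = 23530 < 43681 = 209² → obtuse
(15,25,18): 15²+18² = 549 < 625 = 25² → obtuse
(217,293,269): 217²+269² = 119450 > 85849 = 293² → acute
(98,270,188): 98²+188² = 44948 < 72900 = 270² → obtuse
(117,56,84): 56²+84² = 10192 < 13689 = 117² → obtuse
4 of the 5 are obtuse.

4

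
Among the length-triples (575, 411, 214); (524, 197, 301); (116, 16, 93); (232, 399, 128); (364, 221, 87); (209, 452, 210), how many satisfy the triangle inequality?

1

(214,411,575): 214+411 > 575 → valid
(197,301,524): 197+301 ≤ 524 → not valid
(16,93,116): 16+93 ≤ 116 → not valid
(128,232,399): 128+232 ≤ 399 → not valid
(87,221,364): 87+221 ≤ 364 → not valid
(209,210,452): 209+210 ≤ 452 → not valid
1 of the 6 triples forms a triangle.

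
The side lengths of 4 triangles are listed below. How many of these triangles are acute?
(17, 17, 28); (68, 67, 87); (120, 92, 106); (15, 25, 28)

3

(17,17,28): 17²+17² = 578 < 784 = 28² → obtuse
(68,67,87): 67²+68² = 9113 > 7569 = 87² → acute
(120,92,106): 92²+106² = 19700 > 14400 = 120² → acute
(15,25,28): 15²+25² = 850 > 784 = 28² → acute
3 of the 4 are acute.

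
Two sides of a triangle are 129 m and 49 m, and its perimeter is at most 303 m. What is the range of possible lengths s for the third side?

Triangle inequality alone gives 80 < s < 178.
The perimeter condition gives s ≤ 303 − 129 − 49 = 125.
Intersecting the two: 80 < s ≤ 125.

80 < s ≤ 125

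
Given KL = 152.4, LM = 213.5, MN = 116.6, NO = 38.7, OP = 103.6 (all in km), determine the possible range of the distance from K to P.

0 ≤ KP ≤ 624.8 km

The maximum is all hops collinear in one direction: 152.4 + 213.5 + 116.6 + 38.7 + 103.6 = 624.8.
The longest hop is 213.5; the others sum to 411.3. Since 213.5 ≤ 411.3, the path can fold back on itself completely, so the minimum distance is 0.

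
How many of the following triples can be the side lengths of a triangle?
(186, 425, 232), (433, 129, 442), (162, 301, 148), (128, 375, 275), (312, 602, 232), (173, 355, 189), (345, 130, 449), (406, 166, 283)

6

(186,232,425): 186+232 ≤ 425 → not valid
(129,433,442): 129+433 > 442 → valid
(148,162,301): 148+162 > 301 → valid
(128,275,375): 128+275 > 375 → valid
(232,312,602): 232+312 ≤ 602 → not valid
(173,189,355): 173+189 > 355 → valid
(130,345,449): 130+345 > 449 → valid
(166,283,406): 166+283 > 406 → valid
6 of the 8 triples form a triangle.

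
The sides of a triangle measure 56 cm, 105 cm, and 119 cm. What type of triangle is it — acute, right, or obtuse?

Compare the square of the longest side to the sum of squares of the other two: 56² + 105² = 14161 = 119².

right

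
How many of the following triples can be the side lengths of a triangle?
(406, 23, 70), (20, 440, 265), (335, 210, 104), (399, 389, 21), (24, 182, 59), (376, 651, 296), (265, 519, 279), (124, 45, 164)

4

(23,70,406): 23+70 ≤ 406 → not valid
(20,265,440): 20+265 ≤ 440 → not valid
(104,210,335): 104+210 ≤ 335 → not valid
(21,389,399): 21+389 > 399 → valid
(24,59,182): 24+59 ≤ 182 → not valid
(296,376,651): 296+376 > 651 → valid
(265,279,519): 265+279 > 519 → valid
(45,124,164): 45+124 > 164 → valid
4 of the 8 triples form a triangle.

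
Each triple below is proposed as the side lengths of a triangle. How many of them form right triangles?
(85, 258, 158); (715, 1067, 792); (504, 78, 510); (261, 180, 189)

(85,258,158): 85+158 ≤ 258, not a triangle
(715,1067,792): 715²+792² = 1138489 = 1067² → right
(504,78,510): 78²+504² = 260100 = 510² → right
(261,180,189): 180²+189² = 68121 = 261² → right
3 of the 4 are right.

3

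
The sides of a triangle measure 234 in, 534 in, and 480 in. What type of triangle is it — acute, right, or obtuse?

right

Compare the square of the longest side to the sum of squares of the other two: 234² + 480² = 285156 = 534².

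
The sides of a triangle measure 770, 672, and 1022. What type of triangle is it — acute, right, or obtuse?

right

Compare the square of the longest side to the sum of squares of the other two: 672² + 770² = 1044484 = 1022².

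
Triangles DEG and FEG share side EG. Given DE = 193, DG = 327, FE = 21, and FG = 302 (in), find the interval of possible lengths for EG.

281 < EG < 323

From triangle DEG: |193 − 327| < EG < 193 + 327, i.e. 134 < EG < 520.
From triangle FEG: 281 < EG < 323.
Both must hold, so EG lies in the intersection.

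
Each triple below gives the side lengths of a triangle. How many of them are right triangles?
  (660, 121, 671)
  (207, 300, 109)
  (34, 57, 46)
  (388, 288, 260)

(660,121,671): 121²+660² = 450241 = 671² → right
(207,300,109): 109²+207² = 54730 < 90000 = 300² → obtuse
(34,57,46): 34²+46² = 3272 > 3249 = 57² → acute
(388,288,260): 260²+288² = 150544 = 388² → right
2 of the 4 are right.

2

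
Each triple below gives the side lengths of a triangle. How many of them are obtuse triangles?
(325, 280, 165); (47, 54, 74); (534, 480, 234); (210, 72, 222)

1

(325,280,165): 165²+280² = 105625 = 325² → right
(47,54,74): 47²+54² = 5125 < 5476 = 74² → obtuse
(534,480,234): 234²+480² = 285156 = 534² → right
(210,72,222): 72²+210² = 49284 = 222² → right
1 of the 4 is obtuse.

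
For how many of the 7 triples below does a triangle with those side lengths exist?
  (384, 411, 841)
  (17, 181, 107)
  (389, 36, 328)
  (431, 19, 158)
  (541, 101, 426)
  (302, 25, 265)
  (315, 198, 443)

(384,411,841): 384+411 ≤ 841 → not valid
(17,107,181): 17+107 ≤ 181 → not valid
(36,328,389): 36+328 ≤ 389 → not valid
(19,158,431): 19+158 ≤ 431 → not valid
(101,426,541): 101+426 ≤ 541 → not valid
(25,265,302): 25+265 ≤ 302 → not valid
(198,315,443): 198+315 > 443 → valid
1 of the 7 triples forms a triangle.

1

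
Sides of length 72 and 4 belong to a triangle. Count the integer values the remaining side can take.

7

The third side lies in the open interval (68, 76).
Integers from 69 to 75 inclusive: 75 − 69 + 1 = 7.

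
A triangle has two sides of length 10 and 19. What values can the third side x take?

By the triangle inequality, x must be less than 10 + 19 = 29 and greater than |10 − 19| = 9.

9 < x < 29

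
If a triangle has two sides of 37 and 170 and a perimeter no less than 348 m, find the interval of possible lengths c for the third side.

Triangle inequality alone gives 133 < c < 207.
The perimeter condition gives c ≥ 348 − 37 − 170 = 141.
Intersecting the two: 141 ≤ c < 207.

141 ≤ c < 207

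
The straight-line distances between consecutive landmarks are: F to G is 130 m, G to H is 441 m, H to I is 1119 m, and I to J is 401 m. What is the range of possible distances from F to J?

The maximum is all hops collinear in one direction: 130 + 441 + 1119 + 401 = 2091.
The longest hop is 1119; the others sum to 972. Folding the others back against it leaves at least 1119 − 972 = 147.

147 ≤ FJ ≤ 2091 m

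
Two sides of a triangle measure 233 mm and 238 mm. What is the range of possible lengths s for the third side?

By the triangle inequality, s must be less than 233 + 238 = 471 and greater than |233 − 238| = 5.

5 < s < 471 (mm)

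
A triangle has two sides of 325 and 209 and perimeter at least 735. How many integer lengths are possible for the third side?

333

Triangle inequality: 116 < x < 534. Perimeter ≥ 735 gives x ≥ 735 − 325 − 209 = 201.
So 201 ≤ x < 534; integers 201 through 533: 333 values.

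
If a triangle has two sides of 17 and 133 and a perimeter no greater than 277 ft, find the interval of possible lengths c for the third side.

116 < c ≤ 127

Triangle inequality alone gives 116 < c < 150.
The perimeter condition gives c ≤ 277 − 17 − 133 = 127.
Intersecting the two: 116 < c ≤ 127.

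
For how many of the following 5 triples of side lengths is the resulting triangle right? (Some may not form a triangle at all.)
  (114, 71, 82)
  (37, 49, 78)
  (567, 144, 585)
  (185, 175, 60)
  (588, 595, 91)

(114,71,82): 71²+82² = 11765 < 12996 = 114² → obtuse
(37,49,78): 37²+49² = 3770 < 6084 = 78² → obtuse
(567,144,585): 144²+567² = 342225 = 585² → right
(185,175,60): 60²+175² = 34225 = 185² → right
(588,595,91): 91²+588² = 354025 = 595² → right
3 of the 5 are right.

3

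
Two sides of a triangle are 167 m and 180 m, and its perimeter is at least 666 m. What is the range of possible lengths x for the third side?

319 ≤ x < 347 m

Triangle inequality alone gives 13 < x < 347.
The perimeter condition gives x ≥ 666 − 167 − 180 = 319.
Intersecting the two: 319 ≤ x < 347.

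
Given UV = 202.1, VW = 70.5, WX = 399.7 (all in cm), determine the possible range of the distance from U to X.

The maximum is all hops collinear in one direction: 202.1 + 70.5 + 399.7 = 672.3.
The longest hop is 399.7; the others sum to 272.6. Folding the others back against it leaves at least 399.7 − 272.6 = 127.1.

127.1 ≤ UX ≤ 672.3 cm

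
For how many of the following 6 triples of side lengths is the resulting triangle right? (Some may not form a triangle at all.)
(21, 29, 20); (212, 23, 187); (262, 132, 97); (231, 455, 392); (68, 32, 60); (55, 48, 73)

4

(21,29,20): 20²+21² = 841 = 29² → right
(212,23,187): 23+187 ≤ 212, not a triangle
(262,132,97): 97+132 ≤ 262, not a triangle
(231,455,392): 231²+392² = 207025 = 455² → right
(68,32,60): 32²+60² = 4624 = 68² → right
(55,48,73): 48²+55² = 5329 = 73² → right
4 of the 6 are right.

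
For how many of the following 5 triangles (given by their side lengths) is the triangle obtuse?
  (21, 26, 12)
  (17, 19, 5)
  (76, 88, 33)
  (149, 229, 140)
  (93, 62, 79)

(21,26,12): 12²+21² = 585 < 676 = 26² → obtuse
(17,19,5): 5²+17² = 314 < 361 = 19² → obtuse
(76,88,33): 33²+76² = 6865 < 7744 = 88² → obtuse
(149,229,140): 140²+149² = 41801 < 52441 = 229² → obtuse
(93,62,79): 62²+79² = 10085 > 8649 = 93² → acute
4 of the 5 are obtuse.

4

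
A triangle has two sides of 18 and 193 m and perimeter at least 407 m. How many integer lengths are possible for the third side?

Triangle inequality: 175 < x < 211. Perimeter ≥ 407 gives x ≥ 407 − 18 − 193 = 196.
So 196 ≤ x < 211; integers 196 through 210: 15 values.

15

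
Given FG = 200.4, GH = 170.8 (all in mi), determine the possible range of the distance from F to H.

29.6 ≤ FH ≤ 371.2 mi

By the triangle inequality, |200.4 − 170.8| ≤ FH ≤ 200.4 + 170.8.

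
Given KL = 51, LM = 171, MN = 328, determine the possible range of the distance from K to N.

106 ≤ KN ≤ 550

The maximum is all hops collinear in one direction: 51 + 171 + 328 = 550.
The longest hop is 328; the others sum to 222. Folding the others back against it leaves at least 328 − 222 = 106.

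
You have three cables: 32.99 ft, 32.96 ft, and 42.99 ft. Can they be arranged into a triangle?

Yes

The longest side is 42.99, and the other two sum to 65.95.
Since 65.95 > 42.99, the triangle inequality holds.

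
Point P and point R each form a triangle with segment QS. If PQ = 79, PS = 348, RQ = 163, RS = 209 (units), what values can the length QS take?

From triangle PQS: |79 − 348| < QS < 79 + 348, i.e. 269 < QS < 427.
From triangle RQS: 46 < QS < 372.
Both must hold, so QS lies in the intersection.

269 < QS < 372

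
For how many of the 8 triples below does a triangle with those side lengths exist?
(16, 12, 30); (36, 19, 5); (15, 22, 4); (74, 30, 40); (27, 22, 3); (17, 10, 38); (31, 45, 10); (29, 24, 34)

1

(12,16,30): 12+16 ≤ 30 → not valid
(5,19,36): 5+19 ≤ 36 → not valid
(4,15,22): 4+15 ≤ 22 → not valid
(30,40,74): 30+40 ≤ 74 → not valid
(3,22,27): 3+22 ≤ 27 → not valid
(10,17,38): 10+17 ≤ 38 → not valid
(10,31,45): 10+31 ≤ 45 → not valid
(24,29,34): 24+29 > 34 → valid
1 of the 8 triples forms a triangle.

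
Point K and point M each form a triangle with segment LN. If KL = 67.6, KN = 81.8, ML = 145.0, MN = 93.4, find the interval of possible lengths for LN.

From triangle KLN: |67.6 − 81.8| < LN < 67.6 + 81.8, i.e. 14.2 < LN < 149.4.
From triangle MLN: 51.6 < LN < 238.4.
Both must hold, so LN lies in the intersection.

51.6 < LN < 149.4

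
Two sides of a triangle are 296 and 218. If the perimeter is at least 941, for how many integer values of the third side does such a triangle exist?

87

Triangle inequality: 78 < x < 514. Perimeter ≥ 941 gives x ≥ 941 − 296 − 218 = 427.
So 427 ≤ x < 514; integers 427 through 513: 87 values.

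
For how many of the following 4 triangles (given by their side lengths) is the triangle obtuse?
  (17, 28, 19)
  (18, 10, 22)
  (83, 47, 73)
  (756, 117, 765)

2

(17,28,19): 17²+19² = 650 < 784 = 28² → obtuse
(18,10,22): 10²+18² = 424 < 484 = 22² → obtuse
(83,47,73): 47²+73² = 7538 > 6889 = 83² → acute
(756,117,765): 117²+756² = 585225 = 765² → right
2 of the 4 are obtuse.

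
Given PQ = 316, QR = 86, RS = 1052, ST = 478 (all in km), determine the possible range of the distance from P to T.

172 ≤ PT ≤ 1932 km

The maximum is all hops collinear in one direction: 316 + 86 + 1052 + 478 = 1932.
The longest hop is 1052; the others sum to 880. Folding the others back against it leaves at least 1052 − 880 = 172.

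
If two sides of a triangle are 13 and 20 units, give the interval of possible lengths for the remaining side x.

By the triangle inequality, x must be less than 13 + 20 = 33 and greater than |13 − 20| = 7.

7 < x < 33 (units)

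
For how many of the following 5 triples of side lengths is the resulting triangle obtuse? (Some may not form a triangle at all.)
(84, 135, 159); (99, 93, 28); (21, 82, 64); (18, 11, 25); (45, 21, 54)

(84,135,159): 84²+135² = 25281 = 159² → right
(99,93,28): 28²+93² = 9433 < 9801 = 99² → obtuse
(21,82,64): 21²+64² = 4537 < 6724 = 82² → obtuse
(18,11,25): 11²+18² = 445 < 625 = 25² → obtuse
(45,21,54): 21²+45² = 2466 < 2916 = 54² → obtuse
4 of the 5 are obtuse.

4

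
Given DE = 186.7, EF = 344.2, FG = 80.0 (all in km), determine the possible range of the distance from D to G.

The maximum is all hops collinear in one direction: 186.7 + 344.2 + 80.0 = 610.9.
The longest hop is 344.2; the others sum to 266.7. Folding the others back against it leaves at least 344.2 − 266.7 = 77.5.

77.5 ≤ DG ≤ 610.9 km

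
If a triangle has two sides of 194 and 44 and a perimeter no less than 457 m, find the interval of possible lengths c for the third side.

219 ≤ c < 238

Triangle inequality alone gives 150 < c < 238.
The perimeter condition gives c ≥ 457 − 194 − 44 = 219.
Intersecting the two: 219 ≤ c < 238.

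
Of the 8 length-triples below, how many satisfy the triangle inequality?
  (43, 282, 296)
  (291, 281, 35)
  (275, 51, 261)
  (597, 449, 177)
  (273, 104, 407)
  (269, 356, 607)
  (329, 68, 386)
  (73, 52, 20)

6

(43,282,296): 43+282 > 296 → valid
(35,281,291): 35+281 > 291 → valid
(51,261,275): 51+261 > 275 → valid
(177,449,597): 177+449 > 597 → valid
(104,273,407): 104+273 ≤ 407 → not valid
(269,356,607): 269+356 > 607 → valid
(68,329,386): 68+329 > 386 → valid
(20,52,73): 20+52 ≤ 73 → not valid
6 of the 8 triples form a triangle.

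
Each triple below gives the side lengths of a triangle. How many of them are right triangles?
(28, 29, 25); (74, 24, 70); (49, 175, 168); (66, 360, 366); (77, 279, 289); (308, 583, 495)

(28,29,25): 25²+28² = 1409 > 841 = 29² → acute
(74,24,70): 24²+70² = 5476 = 74² → right
(49,175,168): 49²+168² = 30625 = 175² → right
(66,360,366): 66²+360² = 133956 = 366² → right
(77,279,289): 77²+279² = 83770 > 83521 = 289² → acute
(308,583,495): 308²+495² = 339889 = 583² → right
4 of the 6 are right.

4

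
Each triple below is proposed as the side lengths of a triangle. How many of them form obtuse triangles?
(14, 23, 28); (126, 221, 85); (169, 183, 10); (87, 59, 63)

2

(14,23,28): 14²+23² = 725 < 784 = 28² → obtuse
(126,221,85): 85+126 ≤ 221, not a triangle
(169,183,10): 10+169 ≤ 183, not a triangle
(87,59,63): 59²+63² = 7450 < 7569 = 87² → obtuse
2 of the 4 are obtuse.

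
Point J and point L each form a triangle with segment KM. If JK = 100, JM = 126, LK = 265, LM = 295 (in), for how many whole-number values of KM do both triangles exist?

From triangle JKM: 26 < KM < 226.
From triangle LKM: 30 < KM < 560.
Intersection: 30 < KM < 226, so integers 31 through 225: 195 values.

195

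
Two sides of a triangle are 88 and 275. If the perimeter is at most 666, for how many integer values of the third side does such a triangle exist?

Triangle inequality: 187 < x < 363. Perimeter ≤ 666 gives x ≤ 666 − 88 − 275 = 303.
So 187 < x ≤ 303; integers 188 through 303: 116 values.

116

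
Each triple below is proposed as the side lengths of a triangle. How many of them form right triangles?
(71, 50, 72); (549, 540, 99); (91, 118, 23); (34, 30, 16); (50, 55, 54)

(71,50,72): 50²+71² = 7541 > 5184 = 72² → acute
(549,540,99): 99²+540² = 301401 = 549² → right
(91,118,23): 23+91 ≤ 118, not a triangle
(34,30,16): 16²+30² = 1156 = 34² → right
(50,55,54): 50²+54² = 5416 > 3025 = 55² → acute
2 of the 5 are right.

2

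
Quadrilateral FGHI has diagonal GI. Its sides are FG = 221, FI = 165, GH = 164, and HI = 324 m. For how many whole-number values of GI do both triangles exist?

From triangle FGI: 56 < GI < 386.
From triangle HGI: 160 < GI < 488.
Intersection: 160 < GI < 386, so integers 161 through 385: 225 values.

225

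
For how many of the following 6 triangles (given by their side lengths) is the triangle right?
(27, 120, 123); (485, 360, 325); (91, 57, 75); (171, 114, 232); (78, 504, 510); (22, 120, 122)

4

(27,120,123): 27²+120² = 15129 = 123² → right
(485,360,325): 325²+360² = 235225 = 485² → right
(91,57,75): 57²+75² = 8874 > 8281 = 91² → acute
(171,114,232): 114²+171² = 42237 < 53824 = 232² → obtuse
(78,504,510): 78²+504² = 260100 = 510² → right
(22,120,122): 22²+120² = 14884 = 122² → right
4 of the 6 are right.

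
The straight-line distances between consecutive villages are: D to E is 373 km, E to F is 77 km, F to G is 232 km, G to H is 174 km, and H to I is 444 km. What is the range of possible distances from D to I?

The maximum is all hops collinear in one direction: 373 + 77 + 232 + 174 + 444 = 1300.
The longest hop is 444; the others sum to 856. Since 444 ≤ 856, the path can fold back on itself completely, so the minimum distance is 0.

0 ≤ DI ≤ 1300 km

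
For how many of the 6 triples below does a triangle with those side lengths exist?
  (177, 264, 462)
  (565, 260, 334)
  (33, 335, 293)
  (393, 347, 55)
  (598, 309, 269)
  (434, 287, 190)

3

(177,264,462): 177+264 ≤ 462 → not valid
(260,334,565): 260+334 > 565 → valid
(33,293,335): 33+293 ≤ 335 → not valid
(55,347,393): 55+347 > 393 → valid
(269,309,598): 269+309 ≤ 598 → not valid
(190,287,434): 190+287 > 434 → valid
3 of the 6 triples form a triangle.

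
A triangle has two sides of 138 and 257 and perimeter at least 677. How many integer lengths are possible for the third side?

113

Triangle inequality: 119 < x < 395. Perimeter ≥ 677 gives x ≥ 677 − 138 − 257 = 282.
So 282 ≤ x < 395; integers 282 through 394: 113 values.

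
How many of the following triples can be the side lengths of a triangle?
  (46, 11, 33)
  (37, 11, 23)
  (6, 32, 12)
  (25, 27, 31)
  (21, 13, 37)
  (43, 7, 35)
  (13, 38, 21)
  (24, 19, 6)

(11,33,46): 11+33 ≤ 46 → not valid
(11,23,37): 11+23 ≤ 37 → not valid
(6,12,32): 6+12 ≤ 32 → not valid
(25,27,31): 25+27 > 31 → valid
(13,21,37): 13+21 ≤ 37 → not valid
(7,35,43): 7+35 ≤ 43 → not valid
(13,21,38): 13+21 ≤ 38 → not valid
(6,19,24): 6+19 > 24 → valid
2 of the 8 triples form a triangle.

2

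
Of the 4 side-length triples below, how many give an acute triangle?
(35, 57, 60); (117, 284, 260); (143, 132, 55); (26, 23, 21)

3

(35,57,60): 35²+57² = 4474 > 3600 = 60² → acute
(117,284,260): 117²+260² = 81289 > 80656 = 284² → acute
(143,132,55): 55²+132² = 20449 = 143² → right
(26,23,21): 21²+23² = 970 > 676 = 26² → acute
3 of the 4 are acute.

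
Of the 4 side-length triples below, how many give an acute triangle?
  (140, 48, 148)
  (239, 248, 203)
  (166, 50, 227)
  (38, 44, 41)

(140,48,148): 48²+140² = 21904 = 148² → right
(239,248,203): 203²+239² = 98330 > 61504 = 248² → acute
(166,50,227): 50+166 ≤ 227, not a triangle
(38,44,41): 38²+41² = 3125 > 1936 = 44² → acute
2 of the 4 are acute.

2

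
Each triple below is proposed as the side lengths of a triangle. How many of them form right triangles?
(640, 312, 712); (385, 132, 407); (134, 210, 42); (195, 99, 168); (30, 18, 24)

4

(640,312,712): 312²+640² = 506944 = 712² → right
(385,132,407): 132²+385² = 165649 = 407² → right
(134,210,42): 42+134 ≤ 210, not a triangle
(195,99,168): 99²+168² = 38025 = 195² → right
(30,18,24): 18²+24² = 900 = 30² → right
4 of the 5 are right.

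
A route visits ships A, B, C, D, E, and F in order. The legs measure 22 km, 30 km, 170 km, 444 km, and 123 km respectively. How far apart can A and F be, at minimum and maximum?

The maximum is all hops collinear in one direction: 22 + 30 + 170 + 444 + 123 = 789.
The longest hop is 444; the others sum to 345. Folding the others back against it leaves at least 444 − 345 = 99.

99 ≤ AF ≤ 789 km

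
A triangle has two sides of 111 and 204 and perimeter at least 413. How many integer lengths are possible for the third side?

Triangle inequality: 93 < x < 315. Perimeter ≥ 413 gives x ≥ 413 − 111 − 204 = 98.
So 98 ≤ x < 315; integers 98 through 314: 217 values.

217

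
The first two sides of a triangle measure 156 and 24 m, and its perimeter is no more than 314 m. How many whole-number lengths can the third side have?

Triangle inequality: 132 < x < 180. Perimeter ≤ 314 gives x ≤ 314 − 156 − 24 = 134.
So 132 < x ≤ 134; integers 133 through 134: 2 values.

2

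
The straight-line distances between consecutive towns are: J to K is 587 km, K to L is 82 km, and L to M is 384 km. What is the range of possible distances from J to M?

121 ≤ JM ≤ 1053 km

The maximum is all hops collinear in one direction: 587 + 82 + 384 = 1053.
The longest hop is 587; the others sum to 466. Folding the others back against it leaves at least 587 − 466 = 121.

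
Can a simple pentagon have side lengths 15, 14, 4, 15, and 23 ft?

A pentagon exists iff every side is shorter than the sum of the others — equivalently, the longest side is less than the sum of the rest.
Longest side 23 < 48 (sum of the remaining 4), so yes.

Yes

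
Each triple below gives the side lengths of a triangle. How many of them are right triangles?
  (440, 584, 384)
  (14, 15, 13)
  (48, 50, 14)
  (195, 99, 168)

(440,584,384): 384²+440² = 341056 = 584² → right
(14,15,13): 13²+14² = 365 > 225 = 15² → acute
(48,50,14): 14²+48² = 2500 = 50² → right
(195,99,168): 99²+168² = 38025 = 195² → right
3 of the 4 are right.

3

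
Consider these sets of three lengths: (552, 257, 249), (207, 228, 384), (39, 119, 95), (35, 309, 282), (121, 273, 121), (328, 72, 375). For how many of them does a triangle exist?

4

(249,257,552): 249+257 ≤ 552 → not valid
(207,228,384): 207+228 > 384 → valid
(39,95,119): 39+95 > 119 → valid
(35,282,309): 35+282 > 309 → valid
(121,121,273): 121+121 ≤ 273 → not valid
(72,328,375): 72+328 > 375 → valid
4 of the 6 triples form a triangle.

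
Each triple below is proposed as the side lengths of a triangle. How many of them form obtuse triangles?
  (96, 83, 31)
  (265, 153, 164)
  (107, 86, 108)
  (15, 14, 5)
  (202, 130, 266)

4

(96,83,31): 31²+83² = 7850 < 9216 = 96² → obtuse
(265,153,164): 153²+164² = 50305 < 70225 = 265² → obtuse
(107,86,108): 86²+107² = 18845 > 11664 = 108² → acute
(15,14,5): 5²+14² = 221 < 225 = 15² → obtuse
(202,130,266): 130²+202² = 57704 < 70756 = 266² → obtuse
4 of the 5 are obtuse.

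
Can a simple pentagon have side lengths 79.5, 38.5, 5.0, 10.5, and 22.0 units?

For a pentagon, each side must be shorter than the sum of the others.
Here the longest side is 79.5, but the remaining 4 sides sum to only 76.0.

No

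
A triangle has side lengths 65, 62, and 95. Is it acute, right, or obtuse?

obtuse

Compare the square of the longest side to the sum of squares of the other two: 62² + 65² = 8069 < 9025 = 95².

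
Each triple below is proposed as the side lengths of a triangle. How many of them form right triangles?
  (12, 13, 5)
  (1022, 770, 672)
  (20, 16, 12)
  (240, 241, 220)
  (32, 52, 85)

(12,13,5): 5²+12² = 169 = 13² → right
(1022,770,672): 672²+770² = 1044484 = 1022² → right
(20,16,12): 12²+16² = 400 = 20² → right
(240,241,220): 220²+240² = 106000 > 58081 = 241² → acute
(32,52,85): 32+52 ≤ 85, not a triangle
3 of the 5 are right.

3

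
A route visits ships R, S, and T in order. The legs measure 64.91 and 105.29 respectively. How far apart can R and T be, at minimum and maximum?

40.38 ≤ RT ≤ 170.20

By the triangle inequality, |64.91 − 105.29| ≤ RT ≤ 64.91 + 105.29.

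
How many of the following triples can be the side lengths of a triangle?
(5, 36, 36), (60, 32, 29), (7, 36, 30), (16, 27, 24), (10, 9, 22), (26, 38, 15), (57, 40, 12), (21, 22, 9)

(5,36,36): 5+36 > 36 → valid
(29,32,60): 29+32 > 60 → valid
(7,30,36): 7+30 > 36 → valid
(16,24,27): 16+24 > 27 → valid
(9,10,22): 9+10 ≤ 22 → not valid
(15,26,38): 15+26 > 38 → valid
(12,40,57): 12+40 ≤ 57 → not valid
(9,21,22): 9+21 > 22 → valid
6 of the 8 triples form a triangle.

6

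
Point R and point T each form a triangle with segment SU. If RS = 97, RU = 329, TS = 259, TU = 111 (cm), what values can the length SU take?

232 < SU < 370

From triangle RSU: |97 − 329| < SU < 97 + 329, i.e. 232 < SU < 426.
From triangle TSU: 148 < SU < 370.
Both must hold, so SU lies in the intersection.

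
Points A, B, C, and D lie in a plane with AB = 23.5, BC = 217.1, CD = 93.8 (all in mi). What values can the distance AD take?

The maximum is all hops collinear in one direction: 23.5 + 217.1 + 93.8 = 334.4.
The longest hop is 217.1; the others sum to 117.3. Folding the others back against it leaves at least 217.1 − 117.3 = 99.8.

99.8 ≤ AD ≤ 334.4 mi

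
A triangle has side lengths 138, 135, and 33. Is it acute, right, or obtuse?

Compare the square of the longest side to the sum of squares of the other two: 33² + 135² = 19314 > 19044 = 138².

acute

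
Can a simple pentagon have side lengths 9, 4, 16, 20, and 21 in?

Yes

A pentagon exists iff every side is shorter than the sum of the others — equivalently, the longest side is less than the sum of the rest.
Longest side 21 < 49 (sum of the remaining 4), so yes.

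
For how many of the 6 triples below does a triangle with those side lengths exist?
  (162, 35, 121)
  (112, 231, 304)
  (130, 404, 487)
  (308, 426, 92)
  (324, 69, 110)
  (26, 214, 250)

2

(35,121,162): 35+121 ≤ 162 → not valid
(112,231,304): 112+231 > 304 → valid
(130,404,487): 130+404 > 487 → valid
(92,308,426): 92+308 ≤ 426 → not valid
(69,110,324): 69+110 ≤ 324 → not valid
(26,214,250): 26+214 ≤ 250 → not valid
2 of the 6 triples form a triangle.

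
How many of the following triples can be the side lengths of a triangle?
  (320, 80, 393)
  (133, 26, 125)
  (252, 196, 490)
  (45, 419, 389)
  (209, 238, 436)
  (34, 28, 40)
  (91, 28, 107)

(80,320,393): 80+320 > 393 → valid
(26,125,133): 26+125 > 133 → valid
(196,252,490): 196+252 ≤ 490 → not valid
(45,389,419): 45+389 > 419 → valid
(209,238,436): 209+238 > 436 → valid
(28,34,40): 28+34 > 40 → valid
(28,91,107): 28+91 > 107 → valid
6 of the 7 triples form a triangle.

6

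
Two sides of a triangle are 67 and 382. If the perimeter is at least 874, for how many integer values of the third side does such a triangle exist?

24

Triangle inequality: 315 < x < 449. Perimeter ≥ 874 gives x ≥ 874 − 67 − 382 = 425.
So 425 ≤ x < 449; integers 425 through 448: 24 values.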